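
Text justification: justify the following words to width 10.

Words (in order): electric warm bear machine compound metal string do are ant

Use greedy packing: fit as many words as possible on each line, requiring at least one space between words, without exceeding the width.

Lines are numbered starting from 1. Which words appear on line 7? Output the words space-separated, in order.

Line 1: ['electric'] (min_width=8, slack=2)
Line 2: ['warm', 'bear'] (min_width=9, slack=1)
Line 3: ['machine'] (min_width=7, slack=3)
Line 4: ['compound'] (min_width=8, slack=2)
Line 5: ['metal'] (min_width=5, slack=5)
Line 6: ['string', 'do'] (min_width=9, slack=1)
Line 7: ['are', 'ant'] (min_width=7, slack=3)

Answer: are ant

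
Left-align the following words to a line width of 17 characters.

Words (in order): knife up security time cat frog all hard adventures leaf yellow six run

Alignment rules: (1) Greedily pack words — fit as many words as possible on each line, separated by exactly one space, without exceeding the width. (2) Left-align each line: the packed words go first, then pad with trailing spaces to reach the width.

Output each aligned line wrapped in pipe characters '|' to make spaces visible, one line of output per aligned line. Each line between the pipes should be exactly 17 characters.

Answer: |knife up security|
|time cat frog all|
|hard adventures  |
|leaf yellow six  |
|run              |

Derivation:
Line 1: ['knife', 'up', 'security'] (min_width=17, slack=0)
Line 2: ['time', 'cat', 'frog', 'all'] (min_width=17, slack=0)
Line 3: ['hard', 'adventures'] (min_width=15, slack=2)
Line 4: ['leaf', 'yellow', 'six'] (min_width=15, slack=2)
Line 5: ['run'] (min_width=3, slack=14)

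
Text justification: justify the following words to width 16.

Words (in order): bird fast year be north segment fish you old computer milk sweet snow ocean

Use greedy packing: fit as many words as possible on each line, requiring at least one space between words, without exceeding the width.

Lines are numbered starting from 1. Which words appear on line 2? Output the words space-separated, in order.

Line 1: ['bird', 'fast', 'year'] (min_width=14, slack=2)
Line 2: ['be', 'north', 'segment'] (min_width=16, slack=0)
Line 3: ['fish', 'you', 'old'] (min_width=12, slack=4)
Line 4: ['computer', 'milk'] (min_width=13, slack=3)
Line 5: ['sweet', 'snow', 'ocean'] (min_width=16, slack=0)

Answer: be north segment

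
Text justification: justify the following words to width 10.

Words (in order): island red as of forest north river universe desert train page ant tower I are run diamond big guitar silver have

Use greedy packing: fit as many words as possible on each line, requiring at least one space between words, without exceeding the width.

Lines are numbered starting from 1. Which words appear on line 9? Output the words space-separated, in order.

Line 1: ['island', 'red'] (min_width=10, slack=0)
Line 2: ['as', 'of'] (min_width=5, slack=5)
Line 3: ['forest'] (min_width=6, slack=4)
Line 4: ['north'] (min_width=5, slack=5)
Line 5: ['river'] (min_width=5, slack=5)
Line 6: ['universe'] (min_width=8, slack=2)
Line 7: ['desert'] (min_width=6, slack=4)
Line 8: ['train', 'page'] (min_width=10, slack=0)
Line 9: ['ant', 'tower'] (min_width=9, slack=1)
Line 10: ['I', 'are', 'run'] (min_width=9, slack=1)
Line 11: ['diamond'] (min_width=7, slack=3)
Line 12: ['big', 'guitar'] (min_width=10, slack=0)
Line 13: ['silver'] (min_width=6, slack=4)
Line 14: ['have'] (min_width=4, slack=6)

Answer: ant tower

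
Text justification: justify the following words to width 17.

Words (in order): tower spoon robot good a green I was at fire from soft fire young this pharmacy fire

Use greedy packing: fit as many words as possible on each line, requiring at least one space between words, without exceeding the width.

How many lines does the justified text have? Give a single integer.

Line 1: ['tower', 'spoon', 'robot'] (min_width=17, slack=0)
Line 2: ['good', 'a', 'green', 'I'] (min_width=14, slack=3)
Line 3: ['was', 'at', 'fire', 'from'] (min_width=16, slack=1)
Line 4: ['soft', 'fire', 'young'] (min_width=15, slack=2)
Line 5: ['this', 'pharmacy'] (min_width=13, slack=4)
Line 6: ['fire'] (min_width=4, slack=13)
Total lines: 6

Answer: 6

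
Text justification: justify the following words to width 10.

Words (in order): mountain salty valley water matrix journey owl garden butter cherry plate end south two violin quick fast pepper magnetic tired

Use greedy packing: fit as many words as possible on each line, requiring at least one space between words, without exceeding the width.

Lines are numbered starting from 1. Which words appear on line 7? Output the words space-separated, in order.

Line 1: ['mountain'] (min_width=8, slack=2)
Line 2: ['salty'] (min_width=5, slack=5)
Line 3: ['valley'] (min_width=6, slack=4)
Line 4: ['water'] (min_width=5, slack=5)
Line 5: ['matrix'] (min_width=6, slack=4)
Line 6: ['journey'] (min_width=7, slack=3)
Line 7: ['owl', 'garden'] (min_width=10, slack=0)
Line 8: ['butter'] (min_width=6, slack=4)
Line 9: ['cherry'] (min_width=6, slack=4)
Line 10: ['plate', 'end'] (min_width=9, slack=1)
Line 11: ['south', 'two'] (min_width=9, slack=1)
Line 12: ['violin'] (min_width=6, slack=4)
Line 13: ['quick', 'fast'] (min_width=10, slack=0)
Line 14: ['pepper'] (min_width=6, slack=4)
Line 15: ['magnetic'] (min_width=8, slack=2)
Line 16: ['tired'] (min_width=5, slack=5)

Answer: owl garden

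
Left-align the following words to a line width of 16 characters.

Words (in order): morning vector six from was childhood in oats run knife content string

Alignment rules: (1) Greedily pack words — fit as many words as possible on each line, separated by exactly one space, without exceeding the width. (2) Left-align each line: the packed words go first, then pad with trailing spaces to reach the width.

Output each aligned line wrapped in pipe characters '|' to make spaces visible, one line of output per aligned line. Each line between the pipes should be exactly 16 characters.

Line 1: ['morning', 'vector'] (min_width=14, slack=2)
Line 2: ['six', 'from', 'was'] (min_width=12, slack=4)
Line 3: ['childhood', 'in'] (min_width=12, slack=4)
Line 4: ['oats', 'run', 'knife'] (min_width=14, slack=2)
Line 5: ['content', 'string'] (min_width=14, slack=2)

Answer: |morning vector  |
|six from was    |
|childhood in    |
|oats run knife  |
|content string  |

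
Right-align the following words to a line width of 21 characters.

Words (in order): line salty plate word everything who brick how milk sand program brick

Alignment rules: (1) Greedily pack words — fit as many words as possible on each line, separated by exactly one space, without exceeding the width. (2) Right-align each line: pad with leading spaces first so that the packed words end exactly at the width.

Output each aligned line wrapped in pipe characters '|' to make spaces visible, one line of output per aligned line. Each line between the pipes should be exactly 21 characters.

Answer: |line salty plate word|
| everything who brick|
|how milk sand program|
|                brick|

Derivation:
Line 1: ['line', 'salty', 'plate', 'word'] (min_width=21, slack=0)
Line 2: ['everything', 'who', 'brick'] (min_width=20, slack=1)
Line 3: ['how', 'milk', 'sand', 'program'] (min_width=21, slack=0)
Line 4: ['brick'] (min_width=5, slack=16)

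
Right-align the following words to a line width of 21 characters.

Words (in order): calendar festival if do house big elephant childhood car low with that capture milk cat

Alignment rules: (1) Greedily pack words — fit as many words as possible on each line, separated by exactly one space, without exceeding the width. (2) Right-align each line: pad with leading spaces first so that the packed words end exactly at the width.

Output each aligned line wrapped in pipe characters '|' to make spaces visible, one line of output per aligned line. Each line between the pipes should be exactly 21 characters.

Line 1: ['calendar', 'festival', 'if'] (min_width=20, slack=1)
Line 2: ['do', 'house', 'big', 'elephant'] (min_width=21, slack=0)
Line 3: ['childhood', 'car', 'low'] (min_width=17, slack=4)
Line 4: ['with', 'that', 'capture'] (min_width=17, slack=4)
Line 5: ['milk', 'cat'] (min_width=8, slack=13)

Answer: | calendar festival if|
|do house big elephant|
|    childhood car low|
|    with that capture|
|             milk cat|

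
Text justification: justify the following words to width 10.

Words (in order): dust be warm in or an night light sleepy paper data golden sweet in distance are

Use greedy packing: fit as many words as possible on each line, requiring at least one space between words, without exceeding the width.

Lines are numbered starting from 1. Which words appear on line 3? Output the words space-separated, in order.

Answer: an night

Derivation:
Line 1: ['dust', 'be'] (min_width=7, slack=3)
Line 2: ['warm', 'in', 'or'] (min_width=10, slack=0)
Line 3: ['an', 'night'] (min_width=8, slack=2)
Line 4: ['light'] (min_width=5, slack=5)
Line 5: ['sleepy'] (min_width=6, slack=4)
Line 6: ['paper', 'data'] (min_width=10, slack=0)
Line 7: ['golden'] (min_width=6, slack=4)
Line 8: ['sweet', 'in'] (min_width=8, slack=2)
Line 9: ['distance'] (min_width=8, slack=2)
Line 10: ['are'] (min_width=3, slack=7)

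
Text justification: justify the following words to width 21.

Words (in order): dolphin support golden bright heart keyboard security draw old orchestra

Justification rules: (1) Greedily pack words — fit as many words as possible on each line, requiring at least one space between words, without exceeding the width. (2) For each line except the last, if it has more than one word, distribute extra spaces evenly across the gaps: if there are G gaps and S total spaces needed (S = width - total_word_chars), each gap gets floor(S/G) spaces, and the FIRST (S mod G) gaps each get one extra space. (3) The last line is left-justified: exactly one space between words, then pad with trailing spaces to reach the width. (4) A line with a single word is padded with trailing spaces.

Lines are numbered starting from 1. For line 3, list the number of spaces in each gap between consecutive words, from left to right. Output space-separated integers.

Line 1: ['dolphin', 'support'] (min_width=15, slack=6)
Line 2: ['golden', 'bright', 'heart'] (min_width=19, slack=2)
Line 3: ['keyboard', 'security'] (min_width=17, slack=4)
Line 4: ['draw', 'old', 'orchestra'] (min_width=18, slack=3)

Answer: 5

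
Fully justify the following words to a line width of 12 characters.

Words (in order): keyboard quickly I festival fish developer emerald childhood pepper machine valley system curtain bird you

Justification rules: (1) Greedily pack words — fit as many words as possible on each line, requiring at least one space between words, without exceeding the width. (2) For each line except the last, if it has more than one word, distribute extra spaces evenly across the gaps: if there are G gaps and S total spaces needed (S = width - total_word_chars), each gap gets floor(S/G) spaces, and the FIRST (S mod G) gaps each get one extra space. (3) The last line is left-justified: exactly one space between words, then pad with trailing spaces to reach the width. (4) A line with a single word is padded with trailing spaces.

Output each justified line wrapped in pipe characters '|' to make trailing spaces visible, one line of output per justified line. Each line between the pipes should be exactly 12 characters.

Line 1: ['keyboard'] (min_width=8, slack=4)
Line 2: ['quickly', 'I'] (min_width=9, slack=3)
Line 3: ['festival'] (min_width=8, slack=4)
Line 4: ['fish'] (min_width=4, slack=8)
Line 5: ['developer'] (min_width=9, slack=3)
Line 6: ['emerald'] (min_width=7, slack=5)
Line 7: ['childhood'] (min_width=9, slack=3)
Line 8: ['pepper'] (min_width=6, slack=6)
Line 9: ['machine'] (min_width=7, slack=5)
Line 10: ['valley'] (min_width=6, slack=6)
Line 11: ['system'] (min_width=6, slack=6)
Line 12: ['curtain', 'bird'] (min_width=12, slack=0)
Line 13: ['you'] (min_width=3, slack=9)

Answer: |keyboard    |
|quickly    I|
|festival    |
|fish        |
|developer   |
|emerald     |
|childhood   |
|pepper      |
|machine     |
|valley      |
|system      |
|curtain bird|
|you         |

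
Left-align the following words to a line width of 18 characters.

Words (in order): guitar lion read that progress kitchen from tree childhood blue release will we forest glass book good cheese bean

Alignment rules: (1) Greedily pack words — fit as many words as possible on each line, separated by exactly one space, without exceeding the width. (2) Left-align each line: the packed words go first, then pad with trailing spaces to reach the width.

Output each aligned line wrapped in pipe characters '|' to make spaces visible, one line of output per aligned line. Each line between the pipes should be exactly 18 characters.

Line 1: ['guitar', 'lion', 'read'] (min_width=16, slack=2)
Line 2: ['that', 'progress'] (min_width=13, slack=5)
Line 3: ['kitchen', 'from', 'tree'] (min_width=17, slack=1)
Line 4: ['childhood', 'blue'] (min_width=14, slack=4)
Line 5: ['release', 'will', 'we'] (min_width=15, slack=3)
Line 6: ['forest', 'glass', 'book'] (min_width=17, slack=1)
Line 7: ['good', 'cheese', 'bean'] (min_width=16, slack=2)

Answer: |guitar lion read  |
|that progress     |
|kitchen from tree |
|childhood blue    |
|release will we   |
|forest glass book |
|good cheese bean  |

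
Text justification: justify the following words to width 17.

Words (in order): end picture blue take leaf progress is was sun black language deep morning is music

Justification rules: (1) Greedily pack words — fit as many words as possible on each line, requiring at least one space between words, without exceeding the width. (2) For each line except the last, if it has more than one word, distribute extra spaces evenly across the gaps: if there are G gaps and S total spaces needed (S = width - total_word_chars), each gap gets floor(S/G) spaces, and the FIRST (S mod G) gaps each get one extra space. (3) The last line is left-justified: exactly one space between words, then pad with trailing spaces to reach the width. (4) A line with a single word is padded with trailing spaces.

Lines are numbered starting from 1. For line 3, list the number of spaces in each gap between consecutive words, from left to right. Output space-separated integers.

Line 1: ['end', 'picture', 'blue'] (min_width=16, slack=1)
Line 2: ['take', 'leaf'] (min_width=9, slack=8)
Line 3: ['progress', 'is', 'was'] (min_width=15, slack=2)
Line 4: ['sun', 'black'] (min_width=9, slack=8)
Line 5: ['language', 'deep'] (min_width=13, slack=4)
Line 6: ['morning', 'is', 'music'] (min_width=16, slack=1)

Answer: 2 2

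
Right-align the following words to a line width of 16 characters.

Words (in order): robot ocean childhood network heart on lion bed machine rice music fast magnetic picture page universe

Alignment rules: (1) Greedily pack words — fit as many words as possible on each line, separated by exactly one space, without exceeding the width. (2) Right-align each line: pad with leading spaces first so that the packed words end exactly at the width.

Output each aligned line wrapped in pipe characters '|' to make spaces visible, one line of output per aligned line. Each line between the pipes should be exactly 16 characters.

Line 1: ['robot', 'ocean'] (min_width=11, slack=5)
Line 2: ['childhood'] (min_width=9, slack=7)
Line 3: ['network', 'heart', 'on'] (min_width=16, slack=0)
Line 4: ['lion', 'bed', 'machine'] (min_width=16, slack=0)
Line 5: ['rice', 'music', 'fast'] (min_width=15, slack=1)
Line 6: ['magnetic', 'picture'] (min_width=16, slack=0)
Line 7: ['page', 'universe'] (min_width=13, slack=3)

Answer: |     robot ocean|
|       childhood|
|network heart on|
|lion bed machine|
| rice music fast|
|magnetic picture|
|   page universe|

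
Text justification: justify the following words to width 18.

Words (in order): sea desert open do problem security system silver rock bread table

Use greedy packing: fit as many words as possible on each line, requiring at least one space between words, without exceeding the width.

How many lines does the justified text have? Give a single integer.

Line 1: ['sea', 'desert', 'open', 'do'] (min_width=18, slack=0)
Line 2: ['problem', 'security'] (min_width=16, slack=2)
Line 3: ['system', 'silver', 'rock'] (min_width=18, slack=0)
Line 4: ['bread', 'table'] (min_width=11, slack=7)
Total lines: 4

Answer: 4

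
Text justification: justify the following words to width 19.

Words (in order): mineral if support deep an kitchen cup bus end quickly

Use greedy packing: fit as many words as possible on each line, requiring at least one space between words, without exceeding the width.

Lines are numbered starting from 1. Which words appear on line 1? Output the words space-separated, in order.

Answer: mineral if support

Derivation:
Line 1: ['mineral', 'if', 'support'] (min_width=18, slack=1)
Line 2: ['deep', 'an', 'kitchen', 'cup'] (min_width=19, slack=0)
Line 3: ['bus', 'end', 'quickly'] (min_width=15, slack=4)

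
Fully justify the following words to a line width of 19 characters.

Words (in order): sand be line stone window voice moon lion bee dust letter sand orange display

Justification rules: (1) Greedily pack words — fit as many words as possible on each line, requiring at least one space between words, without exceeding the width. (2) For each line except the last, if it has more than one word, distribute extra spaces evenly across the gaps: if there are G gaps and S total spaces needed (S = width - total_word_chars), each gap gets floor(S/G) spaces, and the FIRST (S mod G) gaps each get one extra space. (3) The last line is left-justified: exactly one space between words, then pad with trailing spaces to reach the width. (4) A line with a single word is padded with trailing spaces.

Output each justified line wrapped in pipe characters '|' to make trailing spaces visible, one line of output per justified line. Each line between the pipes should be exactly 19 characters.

Answer: |sand  be line stone|
|window  voice  moon|
|lion    bee    dust|
|letter  sand orange|
|display            |

Derivation:
Line 1: ['sand', 'be', 'line', 'stone'] (min_width=18, slack=1)
Line 2: ['window', 'voice', 'moon'] (min_width=17, slack=2)
Line 3: ['lion', 'bee', 'dust'] (min_width=13, slack=6)
Line 4: ['letter', 'sand', 'orange'] (min_width=18, slack=1)
Line 5: ['display'] (min_width=7, slack=12)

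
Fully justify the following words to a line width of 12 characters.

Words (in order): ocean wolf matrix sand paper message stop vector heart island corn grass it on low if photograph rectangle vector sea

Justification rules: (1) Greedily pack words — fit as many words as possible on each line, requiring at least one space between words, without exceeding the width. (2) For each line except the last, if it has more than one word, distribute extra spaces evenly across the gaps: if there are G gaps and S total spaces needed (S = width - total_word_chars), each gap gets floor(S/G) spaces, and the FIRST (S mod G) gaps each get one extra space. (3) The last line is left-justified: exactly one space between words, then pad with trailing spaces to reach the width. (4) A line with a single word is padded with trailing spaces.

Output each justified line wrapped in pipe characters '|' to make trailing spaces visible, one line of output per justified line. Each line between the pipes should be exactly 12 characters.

Line 1: ['ocean', 'wolf'] (min_width=10, slack=2)
Line 2: ['matrix', 'sand'] (min_width=11, slack=1)
Line 3: ['paper'] (min_width=5, slack=7)
Line 4: ['message', 'stop'] (min_width=12, slack=0)
Line 5: ['vector', 'heart'] (min_width=12, slack=0)
Line 6: ['island', 'corn'] (min_width=11, slack=1)
Line 7: ['grass', 'it', 'on'] (min_width=11, slack=1)
Line 8: ['low', 'if'] (min_width=6, slack=6)
Line 9: ['photograph'] (min_width=10, slack=2)
Line 10: ['rectangle'] (min_width=9, slack=3)
Line 11: ['vector', 'sea'] (min_width=10, slack=2)

Answer: |ocean   wolf|
|matrix  sand|
|paper       |
|message stop|
|vector heart|
|island  corn|
|grass  it on|
|low       if|
|photograph  |
|rectangle   |
|vector sea  |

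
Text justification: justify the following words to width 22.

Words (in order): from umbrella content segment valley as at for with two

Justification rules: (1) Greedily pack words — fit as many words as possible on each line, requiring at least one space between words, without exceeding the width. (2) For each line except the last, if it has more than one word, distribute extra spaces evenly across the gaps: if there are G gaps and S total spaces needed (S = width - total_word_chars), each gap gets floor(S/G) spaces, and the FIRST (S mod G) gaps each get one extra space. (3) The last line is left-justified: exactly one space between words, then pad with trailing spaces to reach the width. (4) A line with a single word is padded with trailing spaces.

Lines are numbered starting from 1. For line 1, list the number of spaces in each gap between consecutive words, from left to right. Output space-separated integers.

Answer: 2 1

Derivation:
Line 1: ['from', 'umbrella', 'content'] (min_width=21, slack=1)
Line 2: ['segment', 'valley', 'as', 'at'] (min_width=20, slack=2)
Line 3: ['for', 'with', 'two'] (min_width=12, slack=10)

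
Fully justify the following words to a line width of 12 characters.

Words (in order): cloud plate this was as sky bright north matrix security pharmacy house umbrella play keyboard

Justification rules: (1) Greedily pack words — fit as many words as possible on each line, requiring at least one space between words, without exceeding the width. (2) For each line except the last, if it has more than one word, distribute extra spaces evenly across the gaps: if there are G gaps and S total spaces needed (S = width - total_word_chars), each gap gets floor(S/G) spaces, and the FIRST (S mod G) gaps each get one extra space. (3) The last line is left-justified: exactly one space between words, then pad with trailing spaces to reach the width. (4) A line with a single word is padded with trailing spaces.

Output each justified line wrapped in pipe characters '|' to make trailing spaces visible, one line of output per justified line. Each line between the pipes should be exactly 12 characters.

Line 1: ['cloud', 'plate'] (min_width=11, slack=1)
Line 2: ['this', 'was', 'as'] (min_width=11, slack=1)
Line 3: ['sky', 'bright'] (min_width=10, slack=2)
Line 4: ['north', 'matrix'] (min_width=12, slack=0)
Line 5: ['security'] (min_width=8, slack=4)
Line 6: ['pharmacy'] (min_width=8, slack=4)
Line 7: ['house'] (min_width=5, slack=7)
Line 8: ['umbrella'] (min_width=8, slack=4)
Line 9: ['play'] (min_width=4, slack=8)
Line 10: ['keyboard'] (min_width=8, slack=4)

Answer: |cloud  plate|
|this  was as|
|sky   bright|
|north matrix|
|security    |
|pharmacy    |
|house       |
|umbrella    |
|play        |
|keyboard    |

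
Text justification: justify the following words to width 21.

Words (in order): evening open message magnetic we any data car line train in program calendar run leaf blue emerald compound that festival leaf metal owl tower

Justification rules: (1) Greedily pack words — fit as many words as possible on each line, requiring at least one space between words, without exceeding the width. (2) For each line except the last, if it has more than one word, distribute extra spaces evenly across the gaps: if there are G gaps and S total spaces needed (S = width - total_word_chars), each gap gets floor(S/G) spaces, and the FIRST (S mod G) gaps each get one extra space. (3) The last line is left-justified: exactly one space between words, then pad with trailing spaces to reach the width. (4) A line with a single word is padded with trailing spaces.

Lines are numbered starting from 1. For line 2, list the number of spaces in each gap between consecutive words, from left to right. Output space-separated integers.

Answer: 2 1 1

Derivation:
Line 1: ['evening', 'open', 'message'] (min_width=20, slack=1)
Line 2: ['magnetic', 'we', 'any', 'data'] (min_width=20, slack=1)
Line 3: ['car', 'line', 'train', 'in'] (min_width=17, slack=4)
Line 4: ['program', 'calendar', 'run'] (min_width=20, slack=1)
Line 5: ['leaf', 'blue', 'emerald'] (min_width=17, slack=4)
Line 6: ['compound', 'that'] (min_width=13, slack=8)
Line 7: ['festival', 'leaf', 'metal'] (min_width=19, slack=2)
Line 8: ['owl', 'tower'] (min_width=9, slack=12)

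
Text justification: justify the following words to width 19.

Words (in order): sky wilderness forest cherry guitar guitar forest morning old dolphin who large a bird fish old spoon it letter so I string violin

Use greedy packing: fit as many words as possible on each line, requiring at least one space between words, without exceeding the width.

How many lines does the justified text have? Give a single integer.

Line 1: ['sky', 'wilderness'] (min_width=14, slack=5)
Line 2: ['forest', 'cherry'] (min_width=13, slack=6)
Line 3: ['guitar', 'guitar'] (min_width=13, slack=6)
Line 4: ['forest', 'morning', 'old'] (min_width=18, slack=1)
Line 5: ['dolphin', 'who', 'large', 'a'] (min_width=19, slack=0)
Line 6: ['bird', 'fish', 'old', 'spoon'] (min_width=19, slack=0)
Line 7: ['it', 'letter', 'so', 'I'] (min_width=14, slack=5)
Line 8: ['string', 'violin'] (min_width=13, slack=6)
Total lines: 8

Answer: 8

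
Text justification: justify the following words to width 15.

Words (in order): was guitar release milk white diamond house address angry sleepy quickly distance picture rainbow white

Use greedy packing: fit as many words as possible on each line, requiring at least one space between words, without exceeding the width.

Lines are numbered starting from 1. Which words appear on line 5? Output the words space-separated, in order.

Line 1: ['was', 'guitar'] (min_width=10, slack=5)
Line 2: ['release', 'milk'] (min_width=12, slack=3)
Line 3: ['white', 'diamond'] (min_width=13, slack=2)
Line 4: ['house', 'address'] (min_width=13, slack=2)
Line 5: ['angry', 'sleepy'] (min_width=12, slack=3)
Line 6: ['quickly'] (min_width=7, slack=8)
Line 7: ['distance'] (min_width=8, slack=7)
Line 8: ['picture', 'rainbow'] (min_width=15, slack=0)
Line 9: ['white'] (min_width=5, slack=10)

Answer: angry sleepy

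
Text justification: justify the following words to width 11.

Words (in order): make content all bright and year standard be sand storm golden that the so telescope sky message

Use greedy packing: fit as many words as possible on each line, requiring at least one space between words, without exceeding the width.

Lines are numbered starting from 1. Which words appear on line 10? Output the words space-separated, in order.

Answer: sky message

Derivation:
Line 1: ['make'] (min_width=4, slack=7)
Line 2: ['content', 'all'] (min_width=11, slack=0)
Line 3: ['bright', 'and'] (min_width=10, slack=1)
Line 4: ['year'] (min_width=4, slack=7)
Line 5: ['standard', 'be'] (min_width=11, slack=0)
Line 6: ['sand', 'storm'] (min_width=10, slack=1)
Line 7: ['golden', 'that'] (min_width=11, slack=0)
Line 8: ['the', 'so'] (min_width=6, slack=5)
Line 9: ['telescope'] (min_width=9, slack=2)
Line 10: ['sky', 'message'] (min_width=11, slack=0)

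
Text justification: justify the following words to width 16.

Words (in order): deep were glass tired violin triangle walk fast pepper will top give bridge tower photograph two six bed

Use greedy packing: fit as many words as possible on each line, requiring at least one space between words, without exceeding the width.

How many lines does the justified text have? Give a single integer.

Line 1: ['deep', 'were', 'glass'] (min_width=15, slack=1)
Line 2: ['tired', 'violin'] (min_width=12, slack=4)
Line 3: ['triangle', 'walk'] (min_width=13, slack=3)
Line 4: ['fast', 'pepper', 'will'] (min_width=16, slack=0)
Line 5: ['top', 'give', 'bridge'] (min_width=15, slack=1)
Line 6: ['tower', 'photograph'] (min_width=16, slack=0)
Line 7: ['two', 'six', 'bed'] (min_width=11, slack=5)
Total lines: 7

Answer: 7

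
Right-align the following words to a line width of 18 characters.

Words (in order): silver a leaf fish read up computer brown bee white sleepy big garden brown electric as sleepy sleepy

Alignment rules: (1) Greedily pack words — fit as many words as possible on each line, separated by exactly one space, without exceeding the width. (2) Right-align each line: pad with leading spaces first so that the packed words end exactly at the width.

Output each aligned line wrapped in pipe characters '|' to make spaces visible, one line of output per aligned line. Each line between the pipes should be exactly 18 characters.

Line 1: ['silver', 'a', 'leaf', 'fish'] (min_width=18, slack=0)
Line 2: ['read', 'up', 'computer'] (min_width=16, slack=2)
Line 3: ['brown', 'bee', 'white'] (min_width=15, slack=3)
Line 4: ['sleepy', 'big', 'garden'] (min_width=17, slack=1)
Line 5: ['brown', 'electric', 'as'] (min_width=17, slack=1)
Line 6: ['sleepy', 'sleepy'] (min_width=13, slack=5)

Answer: |silver a leaf fish|
|  read up computer|
|   brown bee white|
| sleepy big garden|
| brown electric as|
|     sleepy sleepy|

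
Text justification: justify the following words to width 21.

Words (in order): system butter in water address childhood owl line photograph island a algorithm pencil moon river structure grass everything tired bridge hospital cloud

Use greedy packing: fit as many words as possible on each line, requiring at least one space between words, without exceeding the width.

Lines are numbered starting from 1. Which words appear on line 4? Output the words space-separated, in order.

Answer: photograph island a

Derivation:
Line 1: ['system', 'butter', 'in'] (min_width=16, slack=5)
Line 2: ['water', 'address'] (min_width=13, slack=8)
Line 3: ['childhood', 'owl', 'line'] (min_width=18, slack=3)
Line 4: ['photograph', 'island', 'a'] (min_width=19, slack=2)
Line 5: ['algorithm', 'pencil', 'moon'] (min_width=21, slack=0)
Line 6: ['river', 'structure', 'grass'] (min_width=21, slack=0)
Line 7: ['everything', 'tired'] (min_width=16, slack=5)
Line 8: ['bridge', 'hospital', 'cloud'] (min_width=21, slack=0)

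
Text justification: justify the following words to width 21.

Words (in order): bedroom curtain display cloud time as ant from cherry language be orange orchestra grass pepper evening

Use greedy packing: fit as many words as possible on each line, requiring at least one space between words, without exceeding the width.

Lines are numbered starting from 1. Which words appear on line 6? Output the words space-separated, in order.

Line 1: ['bedroom', 'curtain'] (min_width=15, slack=6)
Line 2: ['display', 'cloud', 'time', 'as'] (min_width=21, slack=0)
Line 3: ['ant', 'from', 'cherry'] (min_width=15, slack=6)
Line 4: ['language', 'be', 'orange'] (min_width=18, slack=3)
Line 5: ['orchestra', 'grass'] (min_width=15, slack=6)
Line 6: ['pepper', 'evening'] (min_width=14, slack=7)

Answer: pepper evening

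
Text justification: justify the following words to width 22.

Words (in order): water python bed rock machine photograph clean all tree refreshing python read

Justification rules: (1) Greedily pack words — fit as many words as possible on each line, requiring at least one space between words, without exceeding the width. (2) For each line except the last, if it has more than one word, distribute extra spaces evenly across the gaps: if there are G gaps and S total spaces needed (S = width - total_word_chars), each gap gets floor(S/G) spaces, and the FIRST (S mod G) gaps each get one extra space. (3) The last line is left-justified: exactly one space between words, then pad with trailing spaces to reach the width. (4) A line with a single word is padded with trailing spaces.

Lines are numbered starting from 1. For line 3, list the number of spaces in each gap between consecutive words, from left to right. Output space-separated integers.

Answer: 5 5

Derivation:
Line 1: ['water', 'python', 'bed', 'rock'] (min_width=21, slack=1)
Line 2: ['machine', 'photograph'] (min_width=18, slack=4)
Line 3: ['clean', 'all', 'tree'] (min_width=14, slack=8)
Line 4: ['refreshing', 'python', 'read'] (min_width=22, slack=0)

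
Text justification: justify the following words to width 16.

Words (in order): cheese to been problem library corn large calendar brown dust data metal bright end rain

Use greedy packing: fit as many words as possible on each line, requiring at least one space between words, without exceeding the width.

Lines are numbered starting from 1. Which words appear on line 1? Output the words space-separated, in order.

Answer: cheese to been

Derivation:
Line 1: ['cheese', 'to', 'been'] (min_width=14, slack=2)
Line 2: ['problem', 'library'] (min_width=15, slack=1)
Line 3: ['corn', 'large'] (min_width=10, slack=6)
Line 4: ['calendar', 'brown'] (min_width=14, slack=2)
Line 5: ['dust', 'data', 'metal'] (min_width=15, slack=1)
Line 6: ['bright', 'end', 'rain'] (min_width=15, slack=1)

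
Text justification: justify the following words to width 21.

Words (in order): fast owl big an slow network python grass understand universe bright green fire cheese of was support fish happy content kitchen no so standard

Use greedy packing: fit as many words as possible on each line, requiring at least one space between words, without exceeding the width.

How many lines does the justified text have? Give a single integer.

Line 1: ['fast', 'owl', 'big', 'an', 'slow'] (min_width=20, slack=1)
Line 2: ['network', 'python', 'grass'] (min_width=20, slack=1)
Line 3: ['understand', 'universe'] (min_width=19, slack=2)
Line 4: ['bright', 'green', 'fire'] (min_width=17, slack=4)
Line 5: ['cheese', 'of', 'was', 'support'] (min_width=21, slack=0)
Line 6: ['fish', 'happy', 'content'] (min_width=18, slack=3)
Line 7: ['kitchen', 'no', 'so'] (min_width=13, slack=8)
Line 8: ['standard'] (min_width=8, slack=13)
Total lines: 8

Answer: 8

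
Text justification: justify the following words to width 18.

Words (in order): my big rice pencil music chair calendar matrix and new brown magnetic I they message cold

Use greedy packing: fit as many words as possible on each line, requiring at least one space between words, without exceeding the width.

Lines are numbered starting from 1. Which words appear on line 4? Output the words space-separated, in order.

Line 1: ['my', 'big', 'rice', 'pencil'] (min_width=18, slack=0)
Line 2: ['music', 'chair'] (min_width=11, slack=7)
Line 3: ['calendar', 'matrix'] (min_width=15, slack=3)
Line 4: ['and', 'new', 'brown'] (min_width=13, slack=5)
Line 5: ['magnetic', 'I', 'they'] (min_width=15, slack=3)
Line 6: ['message', 'cold'] (min_width=12, slack=6)

Answer: and new brown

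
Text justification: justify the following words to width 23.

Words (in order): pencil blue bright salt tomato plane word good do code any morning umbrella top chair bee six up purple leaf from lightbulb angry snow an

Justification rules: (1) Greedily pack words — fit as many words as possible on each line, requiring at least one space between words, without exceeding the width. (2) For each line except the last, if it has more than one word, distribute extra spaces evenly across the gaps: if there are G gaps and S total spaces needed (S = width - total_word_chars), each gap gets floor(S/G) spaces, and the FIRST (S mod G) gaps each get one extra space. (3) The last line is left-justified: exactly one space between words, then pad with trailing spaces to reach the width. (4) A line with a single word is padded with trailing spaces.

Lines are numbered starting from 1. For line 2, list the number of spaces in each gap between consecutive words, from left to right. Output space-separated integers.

Line 1: ['pencil', 'blue', 'bright', 'salt'] (min_width=23, slack=0)
Line 2: ['tomato', 'plane', 'word', 'good'] (min_width=22, slack=1)
Line 3: ['do', 'code', 'any', 'morning'] (min_width=19, slack=4)
Line 4: ['umbrella', 'top', 'chair', 'bee'] (min_width=22, slack=1)
Line 5: ['six', 'up', 'purple', 'leaf', 'from'] (min_width=23, slack=0)
Line 6: ['lightbulb', 'angry', 'snow', 'an'] (min_width=23, slack=0)

Answer: 2 1 1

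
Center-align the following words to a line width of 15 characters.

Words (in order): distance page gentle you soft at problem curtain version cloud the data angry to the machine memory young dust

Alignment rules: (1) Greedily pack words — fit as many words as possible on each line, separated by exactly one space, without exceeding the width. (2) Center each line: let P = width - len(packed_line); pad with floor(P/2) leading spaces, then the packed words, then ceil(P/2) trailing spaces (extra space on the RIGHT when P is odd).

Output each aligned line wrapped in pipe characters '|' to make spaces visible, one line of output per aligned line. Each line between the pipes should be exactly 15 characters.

Answer: | distance page |
|gentle you soft|
|  at problem   |
|curtain version|
|cloud the data |
| angry to the  |
|machine memory |
|  young dust   |

Derivation:
Line 1: ['distance', 'page'] (min_width=13, slack=2)
Line 2: ['gentle', 'you', 'soft'] (min_width=15, slack=0)
Line 3: ['at', 'problem'] (min_width=10, slack=5)
Line 4: ['curtain', 'version'] (min_width=15, slack=0)
Line 5: ['cloud', 'the', 'data'] (min_width=14, slack=1)
Line 6: ['angry', 'to', 'the'] (min_width=12, slack=3)
Line 7: ['machine', 'memory'] (min_width=14, slack=1)
Line 8: ['young', 'dust'] (min_width=10, slack=5)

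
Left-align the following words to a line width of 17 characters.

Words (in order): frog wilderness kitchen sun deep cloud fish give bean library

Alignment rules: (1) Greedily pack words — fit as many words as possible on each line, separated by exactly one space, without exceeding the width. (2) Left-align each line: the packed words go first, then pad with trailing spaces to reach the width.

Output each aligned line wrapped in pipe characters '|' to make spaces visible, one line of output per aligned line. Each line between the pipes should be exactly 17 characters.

Line 1: ['frog', 'wilderness'] (min_width=15, slack=2)
Line 2: ['kitchen', 'sun', 'deep'] (min_width=16, slack=1)
Line 3: ['cloud', 'fish', 'give'] (min_width=15, slack=2)
Line 4: ['bean', 'library'] (min_width=12, slack=5)

Answer: |frog wilderness  |
|kitchen sun deep |
|cloud fish give  |
|bean library     |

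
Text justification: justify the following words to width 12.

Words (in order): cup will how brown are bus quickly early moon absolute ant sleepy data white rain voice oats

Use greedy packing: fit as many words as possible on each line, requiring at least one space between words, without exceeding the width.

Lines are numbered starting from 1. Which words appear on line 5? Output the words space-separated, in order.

Answer: absolute ant

Derivation:
Line 1: ['cup', 'will', 'how'] (min_width=12, slack=0)
Line 2: ['brown', 'are'] (min_width=9, slack=3)
Line 3: ['bus', 'quickly'] (min_width=11, slack=1)
Line 4: ['early', 'moon'] (min_width=10, slack=2)
Line 5: ['absolute', 'ant'] (min_width=12, slack=0)
Line 6: ['sleepy', 'data'] (min_width=11, slack=1)
Line 7: ['white', 'rain'] (min_width=10, slack=2)
Line 8: ['voice', 'oats'] (min_width=10, slack=2)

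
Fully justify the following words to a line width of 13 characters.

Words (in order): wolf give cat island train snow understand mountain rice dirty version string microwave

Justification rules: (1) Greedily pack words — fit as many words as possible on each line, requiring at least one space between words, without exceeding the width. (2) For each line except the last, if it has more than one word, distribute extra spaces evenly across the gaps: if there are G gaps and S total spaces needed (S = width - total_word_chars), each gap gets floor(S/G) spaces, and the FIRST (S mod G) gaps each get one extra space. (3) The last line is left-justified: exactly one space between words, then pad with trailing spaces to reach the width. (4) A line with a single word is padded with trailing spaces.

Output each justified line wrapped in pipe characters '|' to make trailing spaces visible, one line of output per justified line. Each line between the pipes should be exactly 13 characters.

Line 1: ['wolf', 'give', 'cat'] (min_width=13, slack=0)
Line 2: ['island', 'train'] (min_width=12, slack=1)
Line 3: ['snow'] (min_width=4, slack=9)
Line 4: ['understand'] (min_width=10, slack=3)
Line 5: ['mountain', 'rice'] (min_width=13, slack=0)
Line 6: ['dirty', 'version'] (min_width=13, slack=0)
Line 7: ['string'] (min_width=6, slack=7)
Line 8: ['microwave'] (min_width=9, slack=4)

Answer: |wolf give cat|
|island  train|
|snow         |
|understand   |
|mountain rice|
|dirty version|
|string       |
|microwave    |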